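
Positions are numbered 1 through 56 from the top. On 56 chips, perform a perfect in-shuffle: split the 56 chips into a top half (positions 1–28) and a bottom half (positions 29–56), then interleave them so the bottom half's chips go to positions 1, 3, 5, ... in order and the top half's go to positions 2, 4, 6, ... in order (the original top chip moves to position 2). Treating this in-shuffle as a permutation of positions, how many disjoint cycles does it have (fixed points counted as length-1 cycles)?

4

Trace each unvisited position around until it returns:
(1 2 4 8 16 32 ... len 18) (3 6 12 24 48 39 ... len 18) (5 10 20 40 23 46 ... len 18) (19 38)
4 cycles in total.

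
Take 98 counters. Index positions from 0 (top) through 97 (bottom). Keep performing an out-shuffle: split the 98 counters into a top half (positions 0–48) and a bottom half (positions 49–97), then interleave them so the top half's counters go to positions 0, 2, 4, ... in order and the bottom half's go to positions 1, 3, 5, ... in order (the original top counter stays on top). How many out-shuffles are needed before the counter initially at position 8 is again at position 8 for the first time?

48

Follow position 8 under repeated out-shuffles:
8 → 16 → 32 → 64 → 31 → 62 → 27 → 54 → ... → 8 (length 48)
It first returns after 48 out-shuffles.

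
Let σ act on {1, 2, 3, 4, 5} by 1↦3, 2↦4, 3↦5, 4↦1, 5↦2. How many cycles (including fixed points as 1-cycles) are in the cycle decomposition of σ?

Cycle decomposition: (1 3 5 2 4).
1 cycle.

1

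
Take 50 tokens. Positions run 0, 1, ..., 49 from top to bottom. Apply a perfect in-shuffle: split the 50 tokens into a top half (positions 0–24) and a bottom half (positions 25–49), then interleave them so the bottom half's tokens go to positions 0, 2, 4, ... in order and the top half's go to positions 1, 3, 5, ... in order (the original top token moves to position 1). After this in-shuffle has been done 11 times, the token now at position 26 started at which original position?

47

Work backwards from position 26, undoing one in-shuffle at a time:
26 ← 38 ← 44 ← 47 ← 23 ← 11 ← 5 ← 2 ← 26 ← 38 ← 44 ← 47
So the token now at position 26 started at position 47.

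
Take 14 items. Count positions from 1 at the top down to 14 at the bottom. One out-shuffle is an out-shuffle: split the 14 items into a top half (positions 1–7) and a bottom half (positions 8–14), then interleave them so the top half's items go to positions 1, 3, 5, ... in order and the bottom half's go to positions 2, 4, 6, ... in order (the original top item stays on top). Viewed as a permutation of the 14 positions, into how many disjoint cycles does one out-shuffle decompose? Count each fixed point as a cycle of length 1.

3

Trace each unvisited position around until it returns:
(1) (2 3 5 9 4 7 ... len 12) (14)
3 cycles in total.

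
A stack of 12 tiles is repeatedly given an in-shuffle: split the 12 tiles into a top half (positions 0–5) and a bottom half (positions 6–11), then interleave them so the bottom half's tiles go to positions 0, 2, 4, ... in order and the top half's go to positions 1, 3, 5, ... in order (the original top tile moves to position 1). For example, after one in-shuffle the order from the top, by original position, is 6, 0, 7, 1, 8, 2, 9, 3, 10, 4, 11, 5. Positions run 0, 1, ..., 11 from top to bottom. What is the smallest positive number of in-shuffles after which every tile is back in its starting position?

The in-shuffle permutes the 12 positions with cycle lengths [12].
Every tile is home exactly when every cycle has completed a whole number of laps, i.e. after lcm(12) = 12 in-shuffles.

12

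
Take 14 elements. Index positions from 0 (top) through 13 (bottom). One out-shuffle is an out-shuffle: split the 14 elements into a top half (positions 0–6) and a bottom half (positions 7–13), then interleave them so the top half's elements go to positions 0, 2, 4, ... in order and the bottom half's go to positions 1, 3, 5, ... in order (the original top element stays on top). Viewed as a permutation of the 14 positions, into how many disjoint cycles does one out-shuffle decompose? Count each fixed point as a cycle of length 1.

3

Trace each unvisited position around until it returns:
(0) (1 2 4 8 3 6 ... len 12) (13)
3 cycles in total.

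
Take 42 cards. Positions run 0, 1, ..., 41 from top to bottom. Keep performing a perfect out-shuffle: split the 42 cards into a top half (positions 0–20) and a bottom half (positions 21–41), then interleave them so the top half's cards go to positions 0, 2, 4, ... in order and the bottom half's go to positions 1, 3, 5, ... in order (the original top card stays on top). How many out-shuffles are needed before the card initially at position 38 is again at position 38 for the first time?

20

Follow position 38 under repeated out-shuffles:
38 → 35 → 29 → 17 → 34 → 27 → 13 → 26 → 11 → 22 → 3 → 6 → 12 → 24 → 7 → 14 → 28 → 15 → 30 → 19 → 38
It first returns after 20 out-shuffles.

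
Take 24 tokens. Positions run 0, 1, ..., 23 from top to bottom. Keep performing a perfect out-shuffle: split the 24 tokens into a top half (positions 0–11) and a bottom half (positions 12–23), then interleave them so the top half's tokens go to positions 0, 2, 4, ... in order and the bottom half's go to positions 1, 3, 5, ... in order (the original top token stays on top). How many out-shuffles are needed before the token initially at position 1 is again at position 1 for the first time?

Follow position 1 under repeated out-shuffles:
1 → 2 → 4 → 8 → 16 → 9 → 18 → 13 → 3 → 6 → 12 → 1
It first returns after 11 out-shuffles.

11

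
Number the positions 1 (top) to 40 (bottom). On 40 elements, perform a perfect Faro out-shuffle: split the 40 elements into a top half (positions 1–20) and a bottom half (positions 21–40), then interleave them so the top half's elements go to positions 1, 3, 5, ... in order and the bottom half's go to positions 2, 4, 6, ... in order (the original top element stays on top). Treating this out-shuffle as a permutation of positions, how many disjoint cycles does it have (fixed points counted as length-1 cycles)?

Trace each unvisited position around until it returns:
(1) (2 3 5 9 17 33 ... len 12) (4 7 13 25 10 19 ... len 12) (8 15 29 18 35 30 ... len 12) (14 27) (40)
6 cycles in total.

6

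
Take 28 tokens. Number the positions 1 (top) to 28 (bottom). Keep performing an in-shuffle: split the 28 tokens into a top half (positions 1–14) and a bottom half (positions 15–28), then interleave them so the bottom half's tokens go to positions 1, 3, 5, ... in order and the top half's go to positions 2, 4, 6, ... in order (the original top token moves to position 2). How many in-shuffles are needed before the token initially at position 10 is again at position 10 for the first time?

Follow position 10 under repeated in-shuffles:
10 → 20 → 11 → 22 → 15 → 1 → 2 → 4 → ... → 10 (length 28)
It first returns after 28 in-shuffles.

28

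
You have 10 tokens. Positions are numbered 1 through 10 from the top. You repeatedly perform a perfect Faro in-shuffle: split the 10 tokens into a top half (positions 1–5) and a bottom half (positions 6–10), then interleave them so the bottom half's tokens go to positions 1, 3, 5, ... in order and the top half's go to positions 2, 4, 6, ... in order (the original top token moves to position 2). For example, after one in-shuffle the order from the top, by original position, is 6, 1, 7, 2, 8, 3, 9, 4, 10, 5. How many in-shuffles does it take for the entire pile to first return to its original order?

10

The in-shuffle permutes the 10 positions with cycle lengths [10].
Every token is home exactly when every cycle has completed a whole number of laps, i.e. after lcm(10) = 10 in-shuffles.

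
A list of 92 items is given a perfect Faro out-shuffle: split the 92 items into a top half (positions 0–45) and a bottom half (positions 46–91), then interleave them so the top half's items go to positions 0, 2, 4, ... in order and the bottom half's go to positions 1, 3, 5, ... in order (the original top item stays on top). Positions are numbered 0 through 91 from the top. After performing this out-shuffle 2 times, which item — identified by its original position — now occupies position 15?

72

Work backwards from position 15, undoing one out-shuffle at a time:
15 ← 53 ← 72
So the item now at position 15 started at position 72.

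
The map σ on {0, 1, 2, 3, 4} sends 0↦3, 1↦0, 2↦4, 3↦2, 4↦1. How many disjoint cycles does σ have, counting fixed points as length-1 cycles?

Cycle decomposition: (0 3 2 4 1).
1 cycle.

1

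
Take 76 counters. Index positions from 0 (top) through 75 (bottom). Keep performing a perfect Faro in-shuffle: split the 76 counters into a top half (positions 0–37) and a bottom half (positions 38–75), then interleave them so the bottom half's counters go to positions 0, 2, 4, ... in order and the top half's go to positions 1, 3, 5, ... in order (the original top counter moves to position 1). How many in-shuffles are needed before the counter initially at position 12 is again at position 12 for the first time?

30

Follow position 12 under repeated in-shuffles:
12 → 25 → 51 → 26 → 53 → 30 → 61 → 46 → ... → 12 (length 30)
It first returns after 30 in-shuffles.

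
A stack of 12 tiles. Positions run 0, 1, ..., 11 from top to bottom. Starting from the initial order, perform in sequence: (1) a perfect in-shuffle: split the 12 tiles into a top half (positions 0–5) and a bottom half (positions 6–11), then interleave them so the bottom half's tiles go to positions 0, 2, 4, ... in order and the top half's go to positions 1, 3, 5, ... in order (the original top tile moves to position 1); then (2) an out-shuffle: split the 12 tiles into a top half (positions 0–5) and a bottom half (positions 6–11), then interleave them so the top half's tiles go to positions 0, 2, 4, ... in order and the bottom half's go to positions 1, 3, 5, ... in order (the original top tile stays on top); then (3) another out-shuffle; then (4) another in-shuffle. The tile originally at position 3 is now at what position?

0

Track the tile from position 3 forward through each operation:
  after op 1 (in-shuffle): 3 → 7
  after op 2 (out-shuffle): 7 → 3
  after op 3 (out-shuffle): 3 → 6
  after op 4 (in-shuffle): 6 → 0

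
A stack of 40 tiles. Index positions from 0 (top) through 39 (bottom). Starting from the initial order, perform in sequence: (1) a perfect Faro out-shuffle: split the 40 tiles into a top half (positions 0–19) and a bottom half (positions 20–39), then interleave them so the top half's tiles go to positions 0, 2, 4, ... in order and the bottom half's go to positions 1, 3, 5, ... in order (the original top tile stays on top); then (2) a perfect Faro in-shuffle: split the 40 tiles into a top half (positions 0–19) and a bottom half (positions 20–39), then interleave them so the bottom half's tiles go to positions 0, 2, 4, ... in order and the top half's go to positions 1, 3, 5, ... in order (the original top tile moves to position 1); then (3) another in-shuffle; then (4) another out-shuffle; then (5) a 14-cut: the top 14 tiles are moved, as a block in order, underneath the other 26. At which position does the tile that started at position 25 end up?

Track the tile from position 25 forward through each operation:
  after op 1 (out-shuffle): 25 → 11
  after op 2 (in-shuffle): 11 → 23
  after op 3 (in-shuffle): 23 → 6
  after op 4 (out-shuffle): 6 → 12
  after op 5 (cut 14): 12 → 38

38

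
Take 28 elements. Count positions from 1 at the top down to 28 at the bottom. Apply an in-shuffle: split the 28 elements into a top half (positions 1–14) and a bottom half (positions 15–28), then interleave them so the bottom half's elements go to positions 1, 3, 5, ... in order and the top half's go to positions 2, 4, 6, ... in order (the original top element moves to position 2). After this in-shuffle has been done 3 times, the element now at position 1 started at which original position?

Work backwards from position 1, undoing one in-shuffle at a time:
1 ← 15 ← 22 ← 11
So the element now at position 1 started at position 11.

11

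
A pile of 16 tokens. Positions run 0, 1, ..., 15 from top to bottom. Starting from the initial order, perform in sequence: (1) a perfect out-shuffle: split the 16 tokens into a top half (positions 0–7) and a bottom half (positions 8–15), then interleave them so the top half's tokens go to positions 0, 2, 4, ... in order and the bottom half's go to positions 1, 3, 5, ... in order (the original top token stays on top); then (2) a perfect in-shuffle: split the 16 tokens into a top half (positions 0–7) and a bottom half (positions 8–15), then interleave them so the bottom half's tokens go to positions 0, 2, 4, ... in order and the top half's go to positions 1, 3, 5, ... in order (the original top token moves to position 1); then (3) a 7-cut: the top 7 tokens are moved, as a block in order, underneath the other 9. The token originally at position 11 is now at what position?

8

Track the token from position 11 forward through each operation:
  after op 1 (out-shuffle): 11 → 7
  after op 2 (in-shuffle): 7 → 15
  after op 3 (cut 7): 15 → 8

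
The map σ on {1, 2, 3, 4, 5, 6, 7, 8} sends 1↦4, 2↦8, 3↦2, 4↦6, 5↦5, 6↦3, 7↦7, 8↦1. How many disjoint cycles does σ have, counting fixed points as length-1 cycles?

3

Cycle decomposition: (1 4 6 3 2 8) (5) (7).
3 cycles.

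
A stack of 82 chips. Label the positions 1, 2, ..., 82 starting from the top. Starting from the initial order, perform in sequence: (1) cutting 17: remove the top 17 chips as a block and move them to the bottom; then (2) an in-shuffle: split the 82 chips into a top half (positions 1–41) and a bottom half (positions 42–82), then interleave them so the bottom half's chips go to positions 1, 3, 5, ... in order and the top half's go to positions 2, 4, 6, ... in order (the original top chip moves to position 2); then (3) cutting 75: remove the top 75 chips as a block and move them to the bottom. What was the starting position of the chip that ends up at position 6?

Undo the operations in reverse order, starting from position 6:
  undo op 3 (cut 75): 6 ← 81
  undo op 2 (in-shuffle, from bottom half): 81 ← 82
  undo op 1 (cut 17): 82 ← 17
So the chip at position 6 came from original position 17.

17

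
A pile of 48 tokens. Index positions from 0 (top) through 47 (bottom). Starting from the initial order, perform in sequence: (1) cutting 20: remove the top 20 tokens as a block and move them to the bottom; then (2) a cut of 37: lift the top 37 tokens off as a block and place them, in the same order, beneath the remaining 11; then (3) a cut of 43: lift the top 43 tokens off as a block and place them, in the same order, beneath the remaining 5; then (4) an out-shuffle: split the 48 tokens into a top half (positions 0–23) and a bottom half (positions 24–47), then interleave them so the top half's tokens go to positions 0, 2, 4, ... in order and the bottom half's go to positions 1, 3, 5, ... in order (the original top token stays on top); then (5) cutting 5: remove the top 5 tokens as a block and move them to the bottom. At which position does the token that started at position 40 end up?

20

Track the token from position 40 forward through each operation:
  after op 1 (cut 20): 40 → 20
  after op 2 (cut 37): 20 → 31
  after op 3 (cut 43): 31 → 36
  after op 4 (out-shuffle): 36 → 25
  after op 5 (cut 5): 25 → 20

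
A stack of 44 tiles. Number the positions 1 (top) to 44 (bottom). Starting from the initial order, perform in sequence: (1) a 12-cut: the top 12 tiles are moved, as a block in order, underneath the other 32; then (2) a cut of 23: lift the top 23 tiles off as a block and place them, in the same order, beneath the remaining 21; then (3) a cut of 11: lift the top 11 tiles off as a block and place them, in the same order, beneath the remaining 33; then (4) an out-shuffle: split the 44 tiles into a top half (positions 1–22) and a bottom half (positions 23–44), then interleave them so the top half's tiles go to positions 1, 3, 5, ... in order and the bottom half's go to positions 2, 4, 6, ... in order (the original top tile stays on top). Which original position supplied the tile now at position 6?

Undo the operations in reverse order, starting from position 6:
  undo op 4 (out-shuffle, from bottom half): 6 ← 25
  undo op 3 (cut 11): 25 ← 36
  undo op 2 (cut 23): 36 ← 15
  undo op 1 (cut 12): 15 ← 27
So the tile at position 6 came from original position 27.

27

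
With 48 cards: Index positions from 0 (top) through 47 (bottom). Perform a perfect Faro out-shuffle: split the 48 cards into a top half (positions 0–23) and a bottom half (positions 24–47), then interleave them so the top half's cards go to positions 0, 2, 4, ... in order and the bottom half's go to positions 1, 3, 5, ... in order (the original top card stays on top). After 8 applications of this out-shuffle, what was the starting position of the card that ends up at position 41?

Work backwards from position 41, undoing one out-shuffle at a time:
41 ← 44 ← 22 ← 11 ← 29 ← 38 ← 19 ← 33 ← 40
So the card now at position 41 started at position 40.

40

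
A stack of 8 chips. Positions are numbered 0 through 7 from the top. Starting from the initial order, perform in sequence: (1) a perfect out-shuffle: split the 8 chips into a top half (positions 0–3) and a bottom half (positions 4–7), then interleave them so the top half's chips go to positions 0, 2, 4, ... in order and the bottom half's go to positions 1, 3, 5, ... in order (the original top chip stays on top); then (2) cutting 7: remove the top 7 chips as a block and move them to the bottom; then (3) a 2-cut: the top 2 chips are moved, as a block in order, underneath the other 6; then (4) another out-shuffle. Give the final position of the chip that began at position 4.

Track the chip from position 4 forward through each operation:
  after op 1 (out-shuffle): 4 → 1
  after op 2 (cut 7): 1 → 2
  after op 3 (cut 2): 2 → 0
  after op 4 (out-shuffle): 0 → 0

0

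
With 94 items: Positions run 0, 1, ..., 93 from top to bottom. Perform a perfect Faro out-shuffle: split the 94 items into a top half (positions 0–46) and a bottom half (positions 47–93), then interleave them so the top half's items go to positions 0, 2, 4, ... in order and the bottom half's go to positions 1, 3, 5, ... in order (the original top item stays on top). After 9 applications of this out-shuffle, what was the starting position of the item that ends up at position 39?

Work backwards from position 39, undoing one out-shuffle at a time:
39 ← 66 ← 33 ← 63 ← 78 ← 39 ← 66 ← 33 ← 63 ← 78
So the item now at position 39 started at position 78.

78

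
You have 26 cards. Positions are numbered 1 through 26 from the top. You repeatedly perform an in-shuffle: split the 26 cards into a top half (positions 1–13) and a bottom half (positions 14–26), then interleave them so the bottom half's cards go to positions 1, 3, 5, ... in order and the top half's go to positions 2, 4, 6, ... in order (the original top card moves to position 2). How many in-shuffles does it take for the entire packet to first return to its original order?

18

The in-shuffle permutes the 26 positions with cycle lengths [2, 6, 18].
Every card is home exactly when every cycle has completed a whole number of laps, i.e. after lcm(2, 6, 18) = 18 in-shuffles.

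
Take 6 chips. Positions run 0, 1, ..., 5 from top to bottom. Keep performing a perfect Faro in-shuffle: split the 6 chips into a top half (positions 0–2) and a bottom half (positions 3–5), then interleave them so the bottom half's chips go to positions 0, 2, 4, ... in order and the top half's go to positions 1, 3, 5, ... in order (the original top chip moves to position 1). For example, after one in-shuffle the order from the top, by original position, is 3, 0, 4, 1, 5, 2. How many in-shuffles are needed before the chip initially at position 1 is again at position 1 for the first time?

Follow position 1 under repeated in-shuffles:
1 → 3 → 0 → 1
It first returns after 3 in-shuffles.

3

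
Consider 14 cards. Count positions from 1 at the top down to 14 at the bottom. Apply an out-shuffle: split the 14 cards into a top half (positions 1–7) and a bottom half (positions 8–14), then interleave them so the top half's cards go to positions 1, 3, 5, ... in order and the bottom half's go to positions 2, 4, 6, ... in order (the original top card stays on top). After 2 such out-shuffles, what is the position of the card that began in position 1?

1

Position 1 is a fixed point of every out-shuffle, so the card never moves.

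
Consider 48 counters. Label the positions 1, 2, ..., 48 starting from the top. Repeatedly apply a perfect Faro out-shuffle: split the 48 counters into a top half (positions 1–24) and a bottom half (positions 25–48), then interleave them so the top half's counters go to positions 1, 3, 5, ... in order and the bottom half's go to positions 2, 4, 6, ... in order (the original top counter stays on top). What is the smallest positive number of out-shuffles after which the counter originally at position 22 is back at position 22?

23

Follow position 22 under repeated out-shuffles:
22 → 43 → 38 → 28 → 8 → 15 → 29 → 10 → ... → 22 (length 23)
It first returns after 23 out-shuffles.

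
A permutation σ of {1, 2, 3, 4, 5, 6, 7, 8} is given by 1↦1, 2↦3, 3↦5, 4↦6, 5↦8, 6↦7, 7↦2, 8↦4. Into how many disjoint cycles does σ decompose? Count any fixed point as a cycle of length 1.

Cycle decomposition: (1) (2 3 5 8 4 6 7).
2 cycles.

2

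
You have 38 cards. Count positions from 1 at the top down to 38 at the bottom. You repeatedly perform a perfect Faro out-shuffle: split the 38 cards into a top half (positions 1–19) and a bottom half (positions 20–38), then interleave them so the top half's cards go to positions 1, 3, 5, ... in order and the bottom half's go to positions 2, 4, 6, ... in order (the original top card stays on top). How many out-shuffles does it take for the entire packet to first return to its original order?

36

The out-shuffle permutes the 38 positions with cycle lengths [1, 1, 36].
Every card is home exactly when every cycle has completed a whole number of laps, i.e. after lcm(1, 36) = 36 out-shuffles.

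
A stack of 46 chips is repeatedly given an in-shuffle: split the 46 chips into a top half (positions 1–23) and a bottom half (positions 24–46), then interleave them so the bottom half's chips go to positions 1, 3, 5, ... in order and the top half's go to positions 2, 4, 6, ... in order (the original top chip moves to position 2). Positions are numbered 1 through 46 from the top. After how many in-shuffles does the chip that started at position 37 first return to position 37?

Follow position 37 under repeated in-shuffles:
37 → 27 → 7 → 14 → 28 → 9 → 18 → 36 → ... → 37 (length 23)
It first returns after 23 in-shuffles.

23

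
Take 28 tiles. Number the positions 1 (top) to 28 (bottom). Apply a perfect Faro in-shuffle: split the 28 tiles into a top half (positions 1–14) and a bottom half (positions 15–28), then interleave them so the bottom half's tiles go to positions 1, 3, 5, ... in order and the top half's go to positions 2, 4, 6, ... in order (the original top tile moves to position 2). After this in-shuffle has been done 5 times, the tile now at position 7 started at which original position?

12

Work backwards from position 7, undoing one in-shuffle at a time:
7 ← 18 ← 9 ← 19 ← 24 ← 12
So the tile now at position 7 started at position 12.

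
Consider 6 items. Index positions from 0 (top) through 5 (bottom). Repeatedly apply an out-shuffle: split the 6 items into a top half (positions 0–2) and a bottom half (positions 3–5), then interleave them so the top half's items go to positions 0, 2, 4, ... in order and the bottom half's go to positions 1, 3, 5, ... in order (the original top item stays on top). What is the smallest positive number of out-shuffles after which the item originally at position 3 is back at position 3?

Follow position 3 under repeated out-shuffles:
3 → 1 → 2 → 4 → 3
It first returns after 4 out-shuffles.

4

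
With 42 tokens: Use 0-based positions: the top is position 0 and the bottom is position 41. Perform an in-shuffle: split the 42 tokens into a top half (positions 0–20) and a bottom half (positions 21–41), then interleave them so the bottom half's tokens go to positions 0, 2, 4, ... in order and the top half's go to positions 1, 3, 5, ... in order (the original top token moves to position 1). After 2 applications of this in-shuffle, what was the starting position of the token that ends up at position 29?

28

Work backwards from position 29, undoing one in-shuffle at a time:
29 ← 14 ← 28
So the token now at position 29 started at position 28.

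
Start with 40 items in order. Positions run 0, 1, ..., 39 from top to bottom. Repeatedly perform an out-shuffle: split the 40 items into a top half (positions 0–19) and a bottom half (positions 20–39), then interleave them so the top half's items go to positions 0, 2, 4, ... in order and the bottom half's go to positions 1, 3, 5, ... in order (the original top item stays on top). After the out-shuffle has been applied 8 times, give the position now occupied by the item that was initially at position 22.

16

Track the item's position through each out-shuffle:
22 → 5 → 10 → 20 → 1 → 2 → 4 → 8 → 16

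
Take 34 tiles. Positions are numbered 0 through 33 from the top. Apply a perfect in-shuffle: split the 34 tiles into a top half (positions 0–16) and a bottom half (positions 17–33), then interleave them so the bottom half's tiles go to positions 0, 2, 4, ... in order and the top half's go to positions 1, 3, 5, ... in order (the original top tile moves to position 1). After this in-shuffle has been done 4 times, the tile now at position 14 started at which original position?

Work backwards from position 14, undoing one in-shuffle at a time:
14 ← 24 ← 29 ← 14 ← 24
So the tile now at position 14 started at position 24.

24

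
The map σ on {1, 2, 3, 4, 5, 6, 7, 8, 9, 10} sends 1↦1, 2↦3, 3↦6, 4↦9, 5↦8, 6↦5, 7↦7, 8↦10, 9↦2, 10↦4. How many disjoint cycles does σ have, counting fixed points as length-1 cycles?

3

Cycle decomposition: (1) (2 3 6 5 8 10 4 9) (7).
3 cycles.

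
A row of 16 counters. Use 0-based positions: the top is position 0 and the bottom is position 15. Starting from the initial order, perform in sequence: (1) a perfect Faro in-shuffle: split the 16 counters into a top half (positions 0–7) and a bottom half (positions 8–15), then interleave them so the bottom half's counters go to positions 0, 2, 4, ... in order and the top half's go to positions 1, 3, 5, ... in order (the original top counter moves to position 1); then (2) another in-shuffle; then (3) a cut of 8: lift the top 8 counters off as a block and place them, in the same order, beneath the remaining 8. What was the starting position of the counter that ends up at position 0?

Undo the operations in reverse order, starting from position 0:
  undo op 3 (cut 8): 0 ← 8
  undo op 2 (in-shuffle, from bottom half): 8 ← 12
  undo op 1 (in-shuffle, from bottom half): 12 ← 14
So the counter at position 0 came from original position 14.

14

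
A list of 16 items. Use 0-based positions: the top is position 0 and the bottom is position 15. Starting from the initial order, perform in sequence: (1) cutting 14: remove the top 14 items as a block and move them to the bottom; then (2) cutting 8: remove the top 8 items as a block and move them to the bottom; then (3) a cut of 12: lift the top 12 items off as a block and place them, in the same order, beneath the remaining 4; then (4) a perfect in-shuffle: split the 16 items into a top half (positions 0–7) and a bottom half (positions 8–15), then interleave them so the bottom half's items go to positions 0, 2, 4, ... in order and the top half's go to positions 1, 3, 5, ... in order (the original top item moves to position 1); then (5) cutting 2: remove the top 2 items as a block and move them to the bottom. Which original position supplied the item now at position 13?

9

Undo the operations in reverse order, starting from position 13:
  undo op 5 (cut 2): 13 ← 15
  undo op 4 (in-shuffle, from top half): 15 ← 7
  undo op 3 (cut 12): 7 ← 3
  undo op 2 (cut 8): 3 ← 11
  undo op 1 (cut 14): 11 ← 9
So the item at position 13 came from original position 9.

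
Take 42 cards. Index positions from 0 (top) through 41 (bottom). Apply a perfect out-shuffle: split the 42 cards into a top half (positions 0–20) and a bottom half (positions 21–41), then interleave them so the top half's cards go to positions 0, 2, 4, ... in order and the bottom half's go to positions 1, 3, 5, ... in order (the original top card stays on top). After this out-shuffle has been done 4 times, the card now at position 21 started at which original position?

9

Work backwards from position 21, undoing one out-shuffle at a time:
21 ← 31 ← 36 ← 18 ← 9
So the card now at position 21 started at position 9.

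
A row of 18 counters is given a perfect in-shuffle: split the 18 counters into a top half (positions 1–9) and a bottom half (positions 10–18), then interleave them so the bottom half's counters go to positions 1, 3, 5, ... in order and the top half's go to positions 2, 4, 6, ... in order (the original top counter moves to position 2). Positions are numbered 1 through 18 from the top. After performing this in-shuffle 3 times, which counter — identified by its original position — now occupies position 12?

Work backwards from position 12, undoing one in-shuffle at a time:
12 ← 6 ← 3 ← 11
So the counter now at position 12 started at position 11.

11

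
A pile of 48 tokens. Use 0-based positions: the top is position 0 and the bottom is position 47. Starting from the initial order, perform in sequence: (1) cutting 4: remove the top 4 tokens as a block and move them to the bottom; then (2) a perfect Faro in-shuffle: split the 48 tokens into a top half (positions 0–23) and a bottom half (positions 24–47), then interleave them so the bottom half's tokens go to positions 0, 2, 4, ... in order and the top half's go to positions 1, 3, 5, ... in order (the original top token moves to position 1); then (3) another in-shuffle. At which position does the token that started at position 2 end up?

40

Track the token from position 2 forward through each operation:
  after op 1 (cut 4): 2 → 46
  after op 2 (in-shuffle): 46 → 44
  after op 3 (in-shuffle): 44 → 40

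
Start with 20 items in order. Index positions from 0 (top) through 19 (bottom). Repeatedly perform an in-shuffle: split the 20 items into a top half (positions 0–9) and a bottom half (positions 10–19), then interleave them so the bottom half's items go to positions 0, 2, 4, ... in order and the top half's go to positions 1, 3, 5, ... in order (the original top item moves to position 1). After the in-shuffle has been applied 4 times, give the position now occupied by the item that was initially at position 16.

19

Track the item's position through each in-shuffle:
16 → 12 → 4 → 9 → 19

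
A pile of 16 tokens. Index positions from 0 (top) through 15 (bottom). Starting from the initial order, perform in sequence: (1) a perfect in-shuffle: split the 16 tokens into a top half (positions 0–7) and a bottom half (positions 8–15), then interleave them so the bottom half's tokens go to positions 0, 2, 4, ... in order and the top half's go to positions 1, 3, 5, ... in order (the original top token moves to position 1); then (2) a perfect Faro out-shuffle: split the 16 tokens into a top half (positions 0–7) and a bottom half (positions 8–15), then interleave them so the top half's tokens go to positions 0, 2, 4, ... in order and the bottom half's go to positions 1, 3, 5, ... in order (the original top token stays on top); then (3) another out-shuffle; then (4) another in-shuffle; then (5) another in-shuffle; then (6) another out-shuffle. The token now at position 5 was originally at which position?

4

Undo the operations in reverse order, starting from position 5:
  undo op 6 (out-shuffle, from bottom half): 5 ← 10
  undo op 5 (in-shuffle, from bottom half): 10 ← 13
  undo op 4 (in-shuffle, from top half): 13 ← 6
  undo op 3 (out-shuffle, from top half): 6 ← 3
  undo op 2 (out-shuffle, from bottom half): 3 ← 9
  undo op 1 (in-shuffle, from top half): 9 ← 4
So the token at position 5 came from original position 4.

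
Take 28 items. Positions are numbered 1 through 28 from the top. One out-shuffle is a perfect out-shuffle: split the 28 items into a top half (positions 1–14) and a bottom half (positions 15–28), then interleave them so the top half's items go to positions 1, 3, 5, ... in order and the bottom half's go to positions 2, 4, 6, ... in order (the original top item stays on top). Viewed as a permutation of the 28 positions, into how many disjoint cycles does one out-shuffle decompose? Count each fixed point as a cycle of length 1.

5

Trace each unvisited position around until it returns:
(1) (2 3 5 9 17 6 ... len 18) (4 7 13 25 22 16) (10 19) (28)
5 cycles in total.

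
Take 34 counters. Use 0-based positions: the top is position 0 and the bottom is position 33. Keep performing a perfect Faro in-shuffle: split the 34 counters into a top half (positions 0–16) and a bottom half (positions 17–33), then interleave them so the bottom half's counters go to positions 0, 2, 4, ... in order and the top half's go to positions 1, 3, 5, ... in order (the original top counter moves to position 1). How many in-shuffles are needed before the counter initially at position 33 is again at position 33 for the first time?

12

Follow position 33 under repeated in-shuffles:
33 → 32 → 30 → 26 → 18 → 2 → 5 → 11 → 23 → 12 → 25 → 16 → 33
It first returns after 12 in-shuffles.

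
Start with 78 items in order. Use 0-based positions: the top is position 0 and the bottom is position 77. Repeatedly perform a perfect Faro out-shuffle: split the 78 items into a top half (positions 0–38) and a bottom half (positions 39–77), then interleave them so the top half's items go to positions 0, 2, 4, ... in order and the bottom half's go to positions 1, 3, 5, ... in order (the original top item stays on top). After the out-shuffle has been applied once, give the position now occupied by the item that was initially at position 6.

Track the item's position through each out-shuffle:
6 → 12

12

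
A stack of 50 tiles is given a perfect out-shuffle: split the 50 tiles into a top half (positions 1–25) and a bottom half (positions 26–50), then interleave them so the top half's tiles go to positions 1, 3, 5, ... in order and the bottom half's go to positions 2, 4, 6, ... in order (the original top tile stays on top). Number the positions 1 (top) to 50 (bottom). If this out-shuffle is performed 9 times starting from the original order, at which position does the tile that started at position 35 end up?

Track the tile's position through each out-shuffle:
35 → 20 → 39 → 28 → 6 → 11 → 21 → 41 → 32 → 14

14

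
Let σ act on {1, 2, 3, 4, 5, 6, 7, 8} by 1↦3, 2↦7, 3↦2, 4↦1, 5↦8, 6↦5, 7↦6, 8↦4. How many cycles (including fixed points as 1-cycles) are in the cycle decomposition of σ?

1

Cycle decomposition: (1 3 2 7 6 5 8 4).
1 cycle.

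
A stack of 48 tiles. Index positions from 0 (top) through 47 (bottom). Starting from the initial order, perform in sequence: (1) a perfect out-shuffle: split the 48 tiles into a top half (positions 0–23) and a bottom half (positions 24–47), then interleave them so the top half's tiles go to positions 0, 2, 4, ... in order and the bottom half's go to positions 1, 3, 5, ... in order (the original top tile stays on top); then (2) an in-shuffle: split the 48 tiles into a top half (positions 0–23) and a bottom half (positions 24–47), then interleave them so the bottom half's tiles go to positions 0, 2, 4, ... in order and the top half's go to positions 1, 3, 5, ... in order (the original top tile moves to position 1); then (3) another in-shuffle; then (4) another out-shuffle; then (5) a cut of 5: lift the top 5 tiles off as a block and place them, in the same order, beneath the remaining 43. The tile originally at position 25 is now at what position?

25

Track the tile from position 25 forward through each operation:
  after op 1 (out-shuffle): 25 → 3
  after op 2 (in-shuffle): 3 → 7
  after op 3 (in-shuffle): 7 → 15
  after op 4 (out-shuffle): 15 → 30
  after op 5 (cut 5): 30 → 25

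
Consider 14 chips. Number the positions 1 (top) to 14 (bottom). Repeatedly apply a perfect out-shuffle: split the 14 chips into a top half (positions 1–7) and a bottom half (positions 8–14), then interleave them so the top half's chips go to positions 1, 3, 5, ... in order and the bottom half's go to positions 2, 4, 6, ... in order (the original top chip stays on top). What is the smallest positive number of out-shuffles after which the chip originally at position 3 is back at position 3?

12

Follow position 3 under repeated out-shuffles:
3 → 5 → 9 → 4 → 7 → 13 → 12 → 10 → 6 → 11 → 8 → 2 → 3
It first returns after 12 out-shuffles.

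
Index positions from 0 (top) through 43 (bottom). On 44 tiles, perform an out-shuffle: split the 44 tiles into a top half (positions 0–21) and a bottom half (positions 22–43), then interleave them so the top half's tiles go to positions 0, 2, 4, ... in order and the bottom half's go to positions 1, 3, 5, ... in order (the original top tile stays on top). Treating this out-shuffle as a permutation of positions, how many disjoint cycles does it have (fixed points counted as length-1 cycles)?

Trace each unvisited position around until it returns:
(0) (1 2 4 8 16 32 ... len 14) (3 6 12 24 5 10 ... len 14) (7 14 28 13 26 9 ... len 14) (43)
5 cycles in total.

5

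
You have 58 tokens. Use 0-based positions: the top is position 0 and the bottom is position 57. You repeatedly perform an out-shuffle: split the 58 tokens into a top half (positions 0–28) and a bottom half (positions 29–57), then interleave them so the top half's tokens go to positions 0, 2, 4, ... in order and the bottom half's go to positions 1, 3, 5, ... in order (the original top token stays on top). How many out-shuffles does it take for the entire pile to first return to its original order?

The out-shuffle permutes the 58 positions with cycle lengths [1, 1, 2, 18, 18, 18].
Every token is home exactly when every cycle has completed a whole number of laps, i.e. after lcm(1, 2, 18) = 18 out-shuffles.

18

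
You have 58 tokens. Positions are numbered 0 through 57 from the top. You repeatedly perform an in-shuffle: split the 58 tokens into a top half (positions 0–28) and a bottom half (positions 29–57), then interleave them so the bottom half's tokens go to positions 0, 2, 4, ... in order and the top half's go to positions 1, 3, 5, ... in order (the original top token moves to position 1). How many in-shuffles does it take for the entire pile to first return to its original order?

The in-shuffle permutes the 58 positions with cycle lengths [58].
Every token is home exactly when every cycle has completed a whole number of laps, i.e. after lcm(58) = 58 in-shuffles.

58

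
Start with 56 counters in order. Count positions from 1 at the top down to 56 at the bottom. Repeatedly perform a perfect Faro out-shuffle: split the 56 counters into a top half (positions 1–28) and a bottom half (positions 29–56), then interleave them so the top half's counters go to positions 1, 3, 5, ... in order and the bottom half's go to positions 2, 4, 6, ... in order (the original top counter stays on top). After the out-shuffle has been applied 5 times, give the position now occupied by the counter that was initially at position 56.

Position 56 is a fixed point of every out-shuffle, so the counter never moves.

56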